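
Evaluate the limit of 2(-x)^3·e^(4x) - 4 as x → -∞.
The product is a 0·∞ indeterminate form at x → -∞.
Rewrite the product as 2(-x)^3 / e^(-4x) (an ∞/∞ form) and apply L'Hôpital, or use the standard hierarchy e^(4|x|) ≫ |(-x)^3| as x → -∞.
The indeterminate product → 0, so the limit = -4.

Final answer: -4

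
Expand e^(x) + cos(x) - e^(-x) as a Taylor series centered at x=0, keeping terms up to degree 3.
x^3/3 - x^2/2 + 2·x + 1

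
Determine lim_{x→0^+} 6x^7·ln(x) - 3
The product is a 0·∞ indeterminate form at x → 0⁺.
Rewrite the product as 6·ln(x) / x^(-7) and apply L'Hôpital, or use the standard hierarchy x^(-7) ≫ |ln x| as x → 0⁺.
The indeterminate product → 0, so the limit = -3.

Final answer: -3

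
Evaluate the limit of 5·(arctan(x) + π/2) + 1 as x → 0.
Direct substitution at x = 0 gives 1 + 5·π/2.

Final answer: 1 + 5·π/2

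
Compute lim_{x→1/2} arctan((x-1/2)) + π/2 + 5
Direct substitution at x = 1/2 gives π/2 + 5.

Final answer: π/2 + 5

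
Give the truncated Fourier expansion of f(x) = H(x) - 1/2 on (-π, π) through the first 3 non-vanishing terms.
2·sin(x)/π + 2·sin(3·x)/(3·π) + 2·sin(5·x)/(5·π)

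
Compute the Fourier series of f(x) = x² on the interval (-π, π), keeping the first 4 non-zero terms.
-4·cos(x) + cos(2·x) - 4·cos(3·x)/9 + π^2/3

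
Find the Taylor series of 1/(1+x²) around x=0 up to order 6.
-x^6 + x^4 - x^2 + 1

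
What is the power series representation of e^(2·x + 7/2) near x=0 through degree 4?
2·x^4·e^(7/2)/3 + 4·x^3·e^(7/2)/3 + 2·x^2·e^(7/2) + 2·x·e^(7/2) + e^(7/2)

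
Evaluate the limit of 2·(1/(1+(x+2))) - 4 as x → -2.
Direct substitution at x = -2 gives -2.

Final answer: -2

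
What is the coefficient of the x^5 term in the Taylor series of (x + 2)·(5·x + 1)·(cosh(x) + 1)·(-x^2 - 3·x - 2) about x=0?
Expand to order 5: (x + 2)·(5·x + 1)·(cosh(x) + 1)·(-x^2 - 3·x - 2) = -85·x^5/6 - 98·x^4/3 - 66·x^3 - 92·x^2 - 56·x - 8 + O(x^6).
The coefficient of x^5 is -85/6.

Final answer: -85/6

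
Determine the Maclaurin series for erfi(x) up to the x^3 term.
2·x^3/(3·√(π)) + 2·x/√(π)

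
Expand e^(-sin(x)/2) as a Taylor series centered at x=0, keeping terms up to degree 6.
59·x^6/15360 + 23·x^5/3840 - 5·x^4/128 + x^3/16 + x^2/8 - x/2 + 1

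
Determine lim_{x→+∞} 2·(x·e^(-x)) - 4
Evaluate the dominant behaviour as x → +∞; each term tends to a finite value or vanishes.
Limit = -4.

Final answer: -4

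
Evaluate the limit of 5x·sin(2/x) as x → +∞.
As x → +∞: let u = 2/x → 0⁺; then 5·x·sin(2/x) = 5·2·sin(u)/u → 5·2·1 = 10.
Limit = 10.

Final answer: 10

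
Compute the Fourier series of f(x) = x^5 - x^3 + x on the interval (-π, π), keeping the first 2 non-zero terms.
(-42·π^2 + 2·π^4 + 254)·sin(x) + (-π^4 - 10 + 6·π^2)·sin(2·x)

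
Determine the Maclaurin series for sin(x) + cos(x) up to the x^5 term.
x^5/120 + x^4/24 - x^3/6 - x^2/2 + x + 1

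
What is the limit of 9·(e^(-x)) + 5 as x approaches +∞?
Evaluate the dominant behaviour as x → +∞; each term tends to a finite value or vanishes.
Limit = 5.

Final answer: 5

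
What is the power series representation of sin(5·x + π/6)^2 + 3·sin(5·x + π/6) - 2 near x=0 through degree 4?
-3125·x^4/48 - 875·√(3)·x^3/12 - 25·x^2/4 + 10·√(3)·x - 1/4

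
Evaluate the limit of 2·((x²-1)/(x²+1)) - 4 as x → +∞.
Evaluate the dominant behaviour as x → +∞; each term tends to a finite value or vanishes.
Limit = -2.

Final answer: -2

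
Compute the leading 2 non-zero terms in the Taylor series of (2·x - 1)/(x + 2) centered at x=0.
5·x/4 - 1/2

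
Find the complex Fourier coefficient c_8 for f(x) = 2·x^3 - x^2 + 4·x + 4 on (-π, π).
Compute the real Fourier coefficients first: a_8 = -1/16, b_8 = -π^2/2 - 61/64.
Then c_8 = (a_8 − i·b_8)/2 = -1/32 + 61·i/128 + i·π^2/4.

Final answer: -1/32 + 61·i/128 + i·π^2/4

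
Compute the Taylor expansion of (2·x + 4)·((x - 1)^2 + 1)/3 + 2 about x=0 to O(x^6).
2·x^3/3 - 4·x/3 + 14/3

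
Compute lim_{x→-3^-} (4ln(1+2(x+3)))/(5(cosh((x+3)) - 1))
Both numerator and denominator → 0 as x → -3^-; this is a 0/0 indeterminate form.
Expand each to leading order near x = -3: numerator ~ 8·(x + 3), denominator ~ 5·(x + 3)^2/2.
The limit of the ratio is -∞.

Final answer: -∞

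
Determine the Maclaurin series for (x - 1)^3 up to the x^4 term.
x^3 - 3·x^2 + 3·x - 1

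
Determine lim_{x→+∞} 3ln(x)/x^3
This is an ∞/∞ indeterminate form as x → +∞.
The polynomial denominator x^3 dominates the logarithmic numerator (any positive power of x ≫ ln(x) as x → ∞), so the quotient → 0.
Limit = 0.

Final answer: 0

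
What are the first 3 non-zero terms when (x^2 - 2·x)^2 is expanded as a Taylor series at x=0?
x^4 - 4·x^3 + 4·x^2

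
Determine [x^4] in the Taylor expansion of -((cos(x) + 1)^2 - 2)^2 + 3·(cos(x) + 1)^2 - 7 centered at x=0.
Expand to order 4: -((cos(x) + 1)^2 - 2)^2 + 3·(cos(x) + 1)^2 - 7 = -53·x^4/12 + 2·x^2 + 1 + O(x^5).
The coefficient of x^4 is -53/12.

Final answer: -53/12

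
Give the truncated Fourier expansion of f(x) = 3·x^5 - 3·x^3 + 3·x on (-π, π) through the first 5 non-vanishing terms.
(-126·π^2 + 6·π^4 + 762)·sin(x) + (-3·π^4 - 30 + 18·π^2)·sin(2·x) + (-58·π^2/9 + 170/27 + 2·π^4)·sin(3·x) + (-3·π^4/2 - 177/64 + 27·π^2/8)·sin(4·x) + (-54·π^2/25 + 1074/625 + 6·π^4/5)·sin(5·x)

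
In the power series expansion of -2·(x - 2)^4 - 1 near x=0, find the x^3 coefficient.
Expand to order 3: -2·(x - 2)^4 - 1 = 16·x^3 - 48·x^2 + 64·x - 33 + O(x^4).
The coefficient of x^3 is 16.

Final answer: 16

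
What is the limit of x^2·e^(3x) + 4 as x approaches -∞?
The product is a 0·∞ indeterminate form at x → -∞.
Rewrite the product as x^2 / e^(-3x) (an ∞/∞ form) and apply L'Hôpital, or use the standard hierarchy e^(3|x|) ≫ |x^2| as x → -∞.
The indeterminate product → 0, so the limit = 4.

Final answer: 4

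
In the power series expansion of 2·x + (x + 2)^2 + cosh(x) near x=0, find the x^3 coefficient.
Expand to order 3: 2·x + (x + 2)^2 + cosh(x) = 3·x^2/2 + 6·x + 5 + O(x^4).
The coefficient of x^3 is 0.

Final answer: 0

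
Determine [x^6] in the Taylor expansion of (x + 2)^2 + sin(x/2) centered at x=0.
Expand to order 6: (x + 2)^2 + sin(x/2) = x^5/3840 - x^3/48 + x^2 + 9·x/2 + 4 + O(x^7).
The coefficient of x^6 is 0.

Final answer: 0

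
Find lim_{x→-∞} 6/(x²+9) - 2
Evaluate the dominant behaviour as x → -∞; each term tends to a finite value or vanishes.
Limit = -2.

Final answer: -2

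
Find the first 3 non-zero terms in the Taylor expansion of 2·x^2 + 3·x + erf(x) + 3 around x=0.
2·x^2 + x·(2/√(π) + 3) + 3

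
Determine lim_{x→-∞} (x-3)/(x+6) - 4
Evaluate the dominant behaviour as x → -∞; each term tends to a finite value or vanishes.
Limit = -3.

Final answer: -3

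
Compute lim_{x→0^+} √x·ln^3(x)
This is a 0·∞ indeterminate form at x → 0⁺.
Rewrite the product as ln^3(x) / x^(-1/2) and apply L'Hôpital, or use the standard hierarchy x^(-1/2) ≫ |ln x|^3 as x → 0⁺.
The indeterminate product → 0, so the limit = 0.

Final answer: 0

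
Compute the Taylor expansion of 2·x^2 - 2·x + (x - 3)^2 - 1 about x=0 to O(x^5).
3·x^2 - 8·x + 8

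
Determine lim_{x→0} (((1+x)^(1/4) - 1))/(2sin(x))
Both numerator and denominator → 0 as x → 0; this is a 0/0 indeterminate form.
Expand each to leading order near x = 0: numerator ~ x/4, denominator ~ 2·x.
The limit of the ratio is 1/8.

Final answer: 1/8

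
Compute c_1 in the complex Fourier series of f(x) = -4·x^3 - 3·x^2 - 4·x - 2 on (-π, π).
Compute the real Fourier coefficients first: a_1 = 12, b_1 = 40 - 8·π^2.
Then c_1 = (a_1 − i·b_1)/2 = 6 - 20·i + 4·i·π^2.

Final answer: 6 - 20·i + 4·i·π^2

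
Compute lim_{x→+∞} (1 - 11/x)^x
As x → +∞: this is the defining limit (1 - 11/x)^x → e^(-11).
Limit = e^(-11).

Final answer: e^(-11)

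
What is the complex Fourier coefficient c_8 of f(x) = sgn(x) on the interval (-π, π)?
Compute the real Fourier coefficients first: a_8 = 0, b_8 = 0.
Then c_8 = (a_8 − i·b_8)/2 = 0.

Final answer: 0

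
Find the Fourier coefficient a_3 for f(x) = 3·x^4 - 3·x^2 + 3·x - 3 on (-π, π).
a_3 = (1/π) ∫_{-π}^{π} f(x)·cos(3x) dx.
Evaluate the integral (use parity and integration by parts as needed): a_3 = 28/9 - 8·π^2/3.

Final answer: 28/9 - 8·π^2/3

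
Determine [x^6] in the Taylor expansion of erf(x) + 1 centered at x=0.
Expand to order 6: erf(x) + 1 = x^5/(5·√(π)) - 2·x^3/(3·√(π)) + 2·x/√(π) + 1 + O(x^7).
The coefficient of x^6 is 0.

Final answer: 0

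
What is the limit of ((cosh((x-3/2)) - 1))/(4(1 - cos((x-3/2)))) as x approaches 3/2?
Both numerator and denominator → 0 as x → 3/2; this is a 0/0 indeterminate form.
Expand each to leading order near x = 3/2: numerator ~ (x - 3/2)^2/2, denominator ~ 2·(x - 3/2)^2.
The limit of the ratio is 1/4.

Final answer: 1/4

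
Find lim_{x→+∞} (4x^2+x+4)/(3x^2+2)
This is an ∞/∞ indeterminate form as x → +∞.
Divide numerator and denominator by x^2 and let the lower-order terms vanish; the leading terms give 4/3.
Limit = 4/3.

Final answer: 4/3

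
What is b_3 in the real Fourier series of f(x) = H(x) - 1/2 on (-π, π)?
b_3 = (1/π) ∫_{-π}^{π} f(x)·sin(3x) dx.
Evaluate the integral (use parity and integration by parts as needed): b_3 = 2/(3·π).

Final answer: 2/(3·π)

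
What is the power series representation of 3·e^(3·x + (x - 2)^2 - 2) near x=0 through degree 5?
-81·x^5·e^(2)/40 + 25·x^4·e^(2)/8 - 7·x^3·e^(2)/2 + 9·x^2·e^(2)/2 - 3·x·e^(2) + 3·e^(2)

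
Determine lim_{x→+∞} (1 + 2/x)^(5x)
As x → +∞: write (1 + 2/x)^(5x) = ((1 + 2/x)^x)^5 → (e^2)^5 = e^10.
Limit = e^(10).

Final answer: e^(10)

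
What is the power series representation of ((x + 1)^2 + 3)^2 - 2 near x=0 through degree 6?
x^4 + 4·x^3 + 12·x^2 + 16·x + 14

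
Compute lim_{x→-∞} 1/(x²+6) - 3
Evaluate the dominant behaviour as x → -∞; each term tends to a finite value or vanishes.
Limit = -3.

Final answer: -3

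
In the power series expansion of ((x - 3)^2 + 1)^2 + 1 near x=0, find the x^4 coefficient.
Expand to order 4: ((x - 3)^2 + 1)^2 + 1 = x^4 - 12·x^3 + 56·x^2 - 120·x + 101 + O(x^5).
The coefficient of x^4 is 1.

Final answer: 1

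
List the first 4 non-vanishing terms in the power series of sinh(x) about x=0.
x^7/5040 + x^5/120 + x^3/6 + x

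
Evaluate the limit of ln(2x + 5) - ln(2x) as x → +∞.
This is an ∞ − ∞ indeterminate form.
Combine the logarithms: ln(2x+5) − ln(2x) = ln((2x+5)/(2x)) = ln(1 + 5/(2x)) → ln(1) = 0.
Limit = 0.

Final answer: 0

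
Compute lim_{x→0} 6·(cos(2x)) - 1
Direct substitution at x = 0 gives 5.

Final answer: 5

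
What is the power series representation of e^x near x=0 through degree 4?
x^4/24 + x^3/6 + x^2/2 + x + 1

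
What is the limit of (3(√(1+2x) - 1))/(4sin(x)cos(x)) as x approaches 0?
Both numerator and denominator → 0 as x → 0; this is a 0/0 indeterminate form.
Expand each to leading order near x = 0: numerator ~ 3·x, denominator ~ 4·x.
The limit of the ratio is 3/4.

Final answer: 3/4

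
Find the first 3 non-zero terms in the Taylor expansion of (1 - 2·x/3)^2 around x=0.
4·x^2/9 - 4·x/3 + 1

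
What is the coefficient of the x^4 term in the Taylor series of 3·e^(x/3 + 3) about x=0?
Expand to order 4: 3·e^(x/3 + 3) = x^4·e^(3)/648 + x^3·e^(3)/54 + x^2·e^(3)/6 + x·e^(3) + 3·e^(3) + O(x^5).
The coefficient of x^4 is e^(3)/648.

Final answer: e^(3)/648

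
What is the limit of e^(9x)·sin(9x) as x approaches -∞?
Evaluate the dominant behaviour as x → -∞; each term tends to a finite value or vanishes.
Limit = 0.

Final answer: 0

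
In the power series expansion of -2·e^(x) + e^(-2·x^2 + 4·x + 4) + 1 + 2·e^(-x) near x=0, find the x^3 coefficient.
Expand to order 3: -2·e^(x) + e^(-2·x^2 + 4·x + 4) + 1 + 2·e^(-x) = x^3·(-2/3 + 8·e^(4)/3) + 6·x^2·e^(4) + x·(-4 + 4·e^(4)) + 1 + e^(4) + O(x^4).
The coefficient of x^3 is -2/3 + 8·e^(4)/3.

Final answer: -2/3 + 8·e^(4)/3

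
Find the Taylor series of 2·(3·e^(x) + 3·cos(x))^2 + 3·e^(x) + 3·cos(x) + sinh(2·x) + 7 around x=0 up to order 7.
389·x^7/720 + 4·x^6/5 + 467·x^5/120 + 49·x^4/4 + 83·x^3/6 + 18·x^2 + 77·x + 85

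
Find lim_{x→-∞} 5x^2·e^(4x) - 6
The product is a 0·∞ indeterminate form at x → -∞.
Rewrite the product as 5x^2 / e^(-4x) (an ∞/∞ form) and apply L'Hôpital, or use the standard hierarchy e^(4|x|) ≫ |x^2| as x → -∞.
The indeterminate product → 0, so the limit = -6.

Final answer: -6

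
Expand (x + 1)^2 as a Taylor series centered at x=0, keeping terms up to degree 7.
x^2 + 2·x + 1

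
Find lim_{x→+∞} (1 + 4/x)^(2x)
As x → +∞: write (1 + 4/x)^(2x) = ((1 + 4/x)^x)^2 → (e^4)^2 = e^8.
Limit = e^(8).

Final answer: e^(8)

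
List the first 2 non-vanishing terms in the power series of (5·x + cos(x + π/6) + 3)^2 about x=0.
x·(9·√(3)/2 + 27) + (√(3)/2 + 3)^2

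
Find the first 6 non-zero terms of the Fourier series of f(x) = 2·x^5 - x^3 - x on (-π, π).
(-82·π^2 + 4·π^4 + 490)·sin(x) + (-2·π^4 - 31/2 + 11·π^2)·sin(2·x) + (-98·π^2/27 + 142/81 + 4·π^4/3)·sin(3·x) + (-π^4 - 5/32 + 7·π^2/4)·sin(4·x) + (-26·π^2/25 - 94/625 + 4·π^4/5)·sin(5·x) + (-2·π^4/3 + 35/162 + 19·π^2/27)·sin(6·x)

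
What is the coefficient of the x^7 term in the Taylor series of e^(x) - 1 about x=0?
Expand to order 7: e^(x) - 1 = x^7/5040 + x^6/720 + x^5/120 + x^4/24 + x^3/6 + x^2/2 + x + O(x^8).
The coefficient of x^7 is 1/5040.

Final answer: 1/5040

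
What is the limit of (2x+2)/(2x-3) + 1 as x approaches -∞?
Evaluate the dominant behaviour as x → -∞; each term tends to a finite value or vanishes.
Limit = 2.

Final answer: 2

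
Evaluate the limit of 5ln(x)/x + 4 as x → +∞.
The quotient is an ∞/∞ indeterminate form as x → +∞.
The polynomial denominator x dominates the logarithmic numerator (any positive power of x ≫ ln(x) as x → ∞), so the quotient → 0.
Adding the constant: 0 + 4 = 4. Limit = 4.

Final answer: 4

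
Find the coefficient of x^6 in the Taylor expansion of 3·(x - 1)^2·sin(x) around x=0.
Expand to order 6: 3·(x - 1)^2·sin(x) = -x^6/20 - 19·x^5/40 + x^4 + 5·x^3/2 - 6·x^2 + 3·x + O(x^7).
The coefficient of x^6 is -1/20.

Final answer: -1/20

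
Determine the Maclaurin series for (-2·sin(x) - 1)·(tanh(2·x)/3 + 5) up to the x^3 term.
23·x^3/9 - 4·x^2/3 - 32·x/3 - 5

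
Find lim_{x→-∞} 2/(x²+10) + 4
Evaluate the dominant behaviour as x → -∞; each term tends to a finite value or vanishes.
Limit = 4.

Final answer: 4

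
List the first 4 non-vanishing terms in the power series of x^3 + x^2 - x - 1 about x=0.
x^3 + x^2 - x - 1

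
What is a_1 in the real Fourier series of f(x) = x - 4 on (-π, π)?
a_1 = (1/π) ∫_{-π}^{π} f(x)·cos(1x) dx.
Evaluate the integral (use parity and integration by parts as needed): a_1 = 0.

Final answer: 0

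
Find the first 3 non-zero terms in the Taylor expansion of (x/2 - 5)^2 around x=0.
x^2/4 - 5·x + 25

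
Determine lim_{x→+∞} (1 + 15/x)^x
As x → +∞: this is the defining limit (1 + 15/x)^x → e^15.
Limit = e^(15).

Final answer: e^(15)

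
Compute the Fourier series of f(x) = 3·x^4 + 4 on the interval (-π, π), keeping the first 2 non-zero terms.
(144 - 24·π^2)·cos(x) + 4 + 3·π^4/5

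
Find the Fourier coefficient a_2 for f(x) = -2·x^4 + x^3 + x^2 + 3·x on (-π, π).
a_2 = (1/π) ∫_{-π}^{π} f(x)·cos(2x) dx.
Evaluate the integral (use parity and integration by parts as needed): a_2 = 7 - 4·π^2.

Final answer: 7 - 4·π^2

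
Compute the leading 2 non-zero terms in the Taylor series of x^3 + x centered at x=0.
x^3 + x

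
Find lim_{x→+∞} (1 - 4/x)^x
As x → +∞: this is the defining limit (1 - 4/x)^x → e^(-4).
Limit = e^(-4).

Final answer: e^(-4)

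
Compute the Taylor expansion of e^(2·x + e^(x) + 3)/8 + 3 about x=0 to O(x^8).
5669·x^7·e^(4)/13440 + 3263·x^6·e^(4)/5760 + 337·x^5·e^(4)/480 + 151·x^4·e^(4)/192 + 37·x^3·e^(4)/48 + 5·x^2·e^(4)/8 + 3·x·e^(4)/8 + 3 + e^(4)/8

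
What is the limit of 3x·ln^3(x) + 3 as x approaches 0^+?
The product is a 0·∞ indeterminate form at x → 0⁺.
Rewrite the product as 3·ln^3(x) / x^(-1) and apply L'Hôpital, or use the standard hierarchy x^(-1) ≫ |ln x|^3 as x → 0⁺.
The indeterminate product → 0, so the limit = 3.

Final answer: 3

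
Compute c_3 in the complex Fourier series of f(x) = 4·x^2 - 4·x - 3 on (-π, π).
Compute the real Fourier coefficients first: a_3 = -16/9, b_3 = -8/3.
Then c_3 = (a_3 − i·b_3)/2 = -8/9 + 4·i/3.

Final answer: -8/9 + 4·i/3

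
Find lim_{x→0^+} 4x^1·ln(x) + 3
The product is a 0·∞ indeterminate form at x → 0⁺.
Rewrite the product as 4·ln(x) / x^(-1) and apply L'Hôpital, or use the standard hierarchy x^(-1) ≫ |ln x| as x → 0⁺.
The indeterminate product → 0, so the limit = 3.

Final answer: 3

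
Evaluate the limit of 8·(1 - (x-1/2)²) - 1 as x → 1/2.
Direct substitution at x = 1/2 gives 7.

Final answer: 7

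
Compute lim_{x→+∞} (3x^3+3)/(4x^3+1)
This is an ∞/∞ indeterminate form as x → +∞.
Divide numerator and denominator by x^3 and let the lower-order terms vanish; the leading terms give 3/4.
Limit = 3/4.

Final answer: 3/4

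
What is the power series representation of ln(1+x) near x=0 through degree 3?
x^3/3 - x^2/2 + x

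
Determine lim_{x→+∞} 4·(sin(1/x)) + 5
Evaluate the dominant behaviour as x → +∞; each term tends to a finite value or vanishes.
Limit = 5.

Final answer: 5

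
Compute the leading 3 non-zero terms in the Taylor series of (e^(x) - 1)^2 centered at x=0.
7·x^4/12 + x^3 + x^2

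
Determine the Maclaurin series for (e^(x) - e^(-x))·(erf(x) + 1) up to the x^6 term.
19·x^6/(90·√(π)) + x^5/60 - 2·x^4/(3·√(π)) + x^3/3 + 4·x^2/√(π) + 2·x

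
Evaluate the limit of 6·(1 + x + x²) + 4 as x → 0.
Direct substitution at x = 0 gives 10.

Final answer: 10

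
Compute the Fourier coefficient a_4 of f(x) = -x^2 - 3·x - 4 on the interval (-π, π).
a_4 = (1/π) ∫_{-π}^{π} f(x)·cos(4x) dx.
Evaluate the integral (use parity and integration by parts as needed): a_4 = -1/4.

Final answer: -1/4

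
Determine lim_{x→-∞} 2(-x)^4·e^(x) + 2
The product is a 0·∞ indeterminate form at x → -∞.
Rewrite the product as 2(-x)^4 / e^(-x) (an ∞/∞ form) and apply L'Hôpital, or use the standard hierarchy e^(|x|) ≫ |(-x)^4| as x → -∞.
The indeterminate product → 0, so the limit = 2.

Final answer: 2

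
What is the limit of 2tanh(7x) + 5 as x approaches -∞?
Evaluate the dominant behaviour as x → -∞; each term tends to a finite value or vanishes.
Limit = 3.

Final answer: 3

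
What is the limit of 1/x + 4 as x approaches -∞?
Evaluate the dominant behaviour as x → -∞; each term tends to a finite value or vanishes.
Limit = 4.

Final answer: 4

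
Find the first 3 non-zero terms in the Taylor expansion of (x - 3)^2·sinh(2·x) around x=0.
14·x^3 - 12·x^2 + 18·x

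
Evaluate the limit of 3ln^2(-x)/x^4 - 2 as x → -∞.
The quotient is an ∞/∞ indeterminate form as x → -∞.
Compare growth rates of the dominant terms (exponentials ≫ polynomials ≫ logarithms), or apply L'Hôpital's rule; the quotient → 0.
Adding the constant: 0 - 2 = -2. Limit = -2.

Final answer: -2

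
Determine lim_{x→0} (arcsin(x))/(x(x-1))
Both numerator and denominator → 0 as x → 0; this is a 0/0 indeterminate form.
Expand each to leading order near x = 0: numerator ~ x, denominator ~ -x.
The limit of the ratio is -1.

Final answer: -1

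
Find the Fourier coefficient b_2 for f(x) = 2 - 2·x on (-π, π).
b_2 = (1/π) ∫_{-π}^{π} f(x)·sin(2x) dx.
Evaluate the integral (use parity and integration by parts as needed): b_2 = 2.

Final answer: 2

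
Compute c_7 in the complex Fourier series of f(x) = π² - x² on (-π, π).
Compute the real Fourier coefficients first: a_7 = 4/49, b_7 = 0.
Then c_7 = (a_7 − i·b_7)/2 = 2/49.

Final answer: 2/49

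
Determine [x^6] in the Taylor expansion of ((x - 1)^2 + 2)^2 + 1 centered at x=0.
Expand to order 6: ((x - 1)^2 + 2)^2 + 1 = x^4 - 4·x^3 + 10·x^2 - 12·x + 10 + O(x^7).
The coefficient of x^6 is 0.

Final answer: 0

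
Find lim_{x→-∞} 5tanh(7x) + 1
Evaluate the dominant behaviour as x → -∞; each term tends to a finite value or vanishes.
Limit = -4.

Final answer: -4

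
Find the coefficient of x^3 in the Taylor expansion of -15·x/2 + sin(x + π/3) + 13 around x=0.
Expand to order 3: -15·x/2 + sin(x + π/3) + 13 = -x^3/12 - √(3)·x^2/4 - 7·x + √(3)/2 + 13 + O(x^4).
The coefficient of x^3 is -1/12.

Final answer: -1/12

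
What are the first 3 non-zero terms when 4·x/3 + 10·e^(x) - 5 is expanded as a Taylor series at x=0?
5·x^2 + 34·x/3 + 5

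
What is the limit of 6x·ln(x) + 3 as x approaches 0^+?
The product is a 0·∞ indeterminate form at x → 0⁺.
Rewrite the product as 6·ln(x) / x^(-1) and apply L'Hôpital, or use the standard hierarchy x^(-1) ≫ |ln x| as x → 0⁺.
The indeterminate product → 0, so the limit = 3.

Final answer: 3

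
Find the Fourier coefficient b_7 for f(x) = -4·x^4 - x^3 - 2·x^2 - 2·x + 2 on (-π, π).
b_7 = (1/π) ∫_{-π}^{π} f(x)·sin(7x) dx.
Evaluate the integral (use parity and integration by parts as needed): b_7 = -2·π^2/7 - 184/343.

Final answer: -2·π^2/7 - 184/343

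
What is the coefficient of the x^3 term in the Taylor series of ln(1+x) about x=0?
Expand to order 3: ln(1+x) = x^3/3 - x^2/2 + x + O(x^4).
The coefficient of x^3 is 1/3.

Final answer: 1/3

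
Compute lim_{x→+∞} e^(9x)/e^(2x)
This is an ∞/∞ indeterminate form as x → +∞.
Rewrite e^(9x)/e^(2x) = e^((9−2)x) = e^(7x); the exponent coefficient is 7 > 0 so e^(7x) → ∞.
Limit = ∞.

Final answer: ∞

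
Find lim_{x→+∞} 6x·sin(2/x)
As x → +∞: let u = 2/x → 0⁺; then 6·x·sin(2/x) = 6·2·sin(u)/u → 6·2·1 = 12.
Limit = 12.

Final answer: 12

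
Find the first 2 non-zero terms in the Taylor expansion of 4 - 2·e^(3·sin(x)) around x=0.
2 - 6·x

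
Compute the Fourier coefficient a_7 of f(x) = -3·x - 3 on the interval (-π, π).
a_7 = (1/π) ∫_{-π}^{π} f(x)·cos(7x) dx.
Evaluate the integral (use parity and integration by parts as needed): a_7 = 0.

Final answer: 0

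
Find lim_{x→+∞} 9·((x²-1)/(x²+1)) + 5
Evaluate the dominant behaviour as x → +∞; each term tends to a finite value or vanishes.
Limit = 14.

Final answer: 14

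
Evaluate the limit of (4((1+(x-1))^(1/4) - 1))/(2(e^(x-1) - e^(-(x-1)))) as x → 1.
Both numerator and denominator → 0 as x → 1; this is a 0/0 indeterminate form.
Expand each to leading order near x = 1: numerator ~ (x - 1), denominator ~ 4·(x - 1).
The limit of the ratio is 1/4.

Final answer: 1/4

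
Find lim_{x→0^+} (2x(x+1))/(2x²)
Both numerator and denominator → 0 as x → 0^+; this is a 0/0 indeterminate form.
Expand each to leading order near x = 0: numerator ~ 2·x, denominator ~ 2·x^2.
The limit of the ratio is ∞.

Final answer: ∞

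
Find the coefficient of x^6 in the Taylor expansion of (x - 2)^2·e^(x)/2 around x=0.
Expand to order 6: (x - 2)^2·e^(x)/2 = x^6/144 + x^5/60 - x^3/6 - x^2/2 + 2 + O(x^7).
The coefficient of x^6 is 1/144.

Final answer: 1/144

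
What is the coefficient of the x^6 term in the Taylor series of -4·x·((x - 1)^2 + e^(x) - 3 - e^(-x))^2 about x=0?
Expand to order 6: -4·x·((x - 1)^2 + e^(x) - 3 - e^(-x))^2 = -12·x^6/5 - 4·x^5 + 16·x^4/3 + 16·x^3 - 16·x + O(x^7).
The coefficient of x^6 is -12/5.

Final answer: -12/5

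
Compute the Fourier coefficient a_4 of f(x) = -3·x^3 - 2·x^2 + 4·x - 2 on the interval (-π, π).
a_4 = (1/π) ∫_{-π}^{π} f(x)·cos(4x) dx.
Evaluate the integral (use parity and integration by parts as needed): a_4 = -1/2.

Final answer: -1/2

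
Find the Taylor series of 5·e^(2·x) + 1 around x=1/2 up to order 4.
1 + 5·e + 10·e·(x - 1/2) + 10·e·(x - 1/2)^2 + 20·e·(x - 1/2)^3/3 + 10·e·(x - 1/2)^4/3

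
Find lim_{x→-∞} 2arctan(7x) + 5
Evaluate the dominant behaviour as x → -∞; each term tends to a finite value or vanishes.
Limit = 5 - π.

Final answer: 5 - π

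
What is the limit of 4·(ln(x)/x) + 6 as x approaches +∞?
Evaluate the dominant behaviour as x → +∞; each term tends to a finite value or vanishes.
Limit = 6.

Final answer: 6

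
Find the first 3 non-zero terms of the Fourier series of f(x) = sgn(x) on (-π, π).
4·sin(x)/π + 4·sin(3·x)/(3·π) + 4·sin(5·x)/(5·π)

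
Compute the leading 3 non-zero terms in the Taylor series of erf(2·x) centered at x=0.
32·x^5/(5·√(π)) - 16·x^3/(3·√(π)) + 4·x/√(π)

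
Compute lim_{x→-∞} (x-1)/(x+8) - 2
Evaluate the dominant behaviour as x → -∞; each term tends to a finite value or vanishes.
Limit = -1.

Final answer: -1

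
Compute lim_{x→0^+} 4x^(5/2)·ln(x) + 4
The product is a 0·∞ indeterminate form at x → 0⁺.
Rewrite the product as 4·ln(x) / x^(-5/2) and apply L'Hôpital, or use the standard hierarchy x^(-5/2) ≫ |ln x| as x → 0⁺.
The indeterminate product → 0, so the limit = 4.

Final answer: 4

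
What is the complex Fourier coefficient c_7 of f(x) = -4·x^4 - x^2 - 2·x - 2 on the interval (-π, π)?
Compute the real Fourier coefficients first: a_7 = 4/2401 + 32·π^2/49, b_7 = -4/7.
Then c_7 = (a_7 − i·b_7)/2 = 2/2401 + 16·π^2/49 + 2·i/7.

Final answer: 2/2401 + 16·π^2/49 + 2·i/7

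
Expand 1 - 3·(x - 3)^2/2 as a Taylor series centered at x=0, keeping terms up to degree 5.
-3·x^2/2 + 9·x - 25/2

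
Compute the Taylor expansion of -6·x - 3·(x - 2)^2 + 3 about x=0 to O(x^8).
-3·x^2 + 6·x - 9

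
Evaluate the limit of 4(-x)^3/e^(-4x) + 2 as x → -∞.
The quotient is an ∞/∞ indeterminate form as x → -∞.
Compare growth rates of the dominant terms (exponentials ≫ polynomials ≫ logarithms), or apply L'Hôpital's rule; the quotient → 0.
Adding the constant: 0 + 2 = 2. Limit = 2.

Final answer: 2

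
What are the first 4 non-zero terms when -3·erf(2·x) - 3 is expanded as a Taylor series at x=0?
-96·x^5/(5·√(π)) + 16·x^3/√(π) - 12·x/√(π) - 3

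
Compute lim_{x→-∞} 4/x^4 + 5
Evaluate the dominant behaviour as x → -∞; each term tends to a finite value or vanishes.
Limit = 5.

Final answer: 5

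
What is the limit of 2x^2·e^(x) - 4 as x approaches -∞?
The product is a 0·∞ indeterminate form at x → -∞.
Rewrite the product as 2x^2 / e^(-x) (an ∞/∞ form) and apply L'Hôpital, or use the standard hierarchy e^(|x|) ≫ |x^2| as x → -∞.
The indeterminate product → 0, so the limit = -4.

Final answer: -4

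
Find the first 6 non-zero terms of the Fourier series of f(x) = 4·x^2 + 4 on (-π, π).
-16·cos(x) + 4·cos(2·x) - 16·cos(3·x)/9 + cos(4·x) - 16·cos(5·x)/25 + 4 + 4·π^2/3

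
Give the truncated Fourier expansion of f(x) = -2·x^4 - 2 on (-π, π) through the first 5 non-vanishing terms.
(-96 + 16·π^2)·cos(x) + (6 - 4·π^2)·cos(2·x) + (-32/27 + 16·π^2/9)·cos(3·x) + (3/8 - π^2)·cos(4·x) - 2·π^4/5 - 2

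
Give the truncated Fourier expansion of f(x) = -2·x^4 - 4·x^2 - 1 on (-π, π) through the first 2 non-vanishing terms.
(-80 + 16·π^2)·cos(x) - 2·π^4/5 - 4·π^2/3 - 1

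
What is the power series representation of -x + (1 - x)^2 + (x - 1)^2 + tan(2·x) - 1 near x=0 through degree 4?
8·x^3/3 + 2·x^2 - 3·x + 1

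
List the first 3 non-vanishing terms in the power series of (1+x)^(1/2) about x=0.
-x^2/8 + x/2 + 1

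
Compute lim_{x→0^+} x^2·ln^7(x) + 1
The product is a 0·∞ indeterminate form at x → 0⁺.
Rewrite the product as ln^7(x) / x^(-2) and apply L'Hôpital, or use the standard hierarchy x^(-2) ≫ |ln x|^7 as x → 0⁺.
The indeterminate product → 0, so the limit = 1.

Final answer: 1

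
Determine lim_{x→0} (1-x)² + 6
Direct substitution at x = 0 gives 7.

Final answer: 7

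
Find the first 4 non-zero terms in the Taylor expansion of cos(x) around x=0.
-x^6/720 + x^4/24 - x^2/2 + 1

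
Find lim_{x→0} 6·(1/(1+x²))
Direct substitution at x = 0 gives 6.

Final answer: 6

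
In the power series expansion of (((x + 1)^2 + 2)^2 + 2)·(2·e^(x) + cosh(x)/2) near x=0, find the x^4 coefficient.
Expand to order 4: (((x + 1)^2 + 2)^2 + 2)·(2·e^(x) + cosh(x)/2) = 1351·x^4/48 + 146·x^3/3 + 251·x^2/4 + 52·x + 55/2 + O(x^5).
The coefficient of x^4 is 1351/48.

Final answer: 1351/48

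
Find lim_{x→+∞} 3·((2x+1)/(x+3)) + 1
Evaluate the dominant behaviour as x → +∞; each term tends to a finite value or vanishes.
Limit = 7.

Final answer: 7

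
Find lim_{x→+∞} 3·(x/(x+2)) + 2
Evaluate the dominant behaviour as x → +∞; each term tends to a finite value or vanishes.
Limit = 5.

Final answer: 5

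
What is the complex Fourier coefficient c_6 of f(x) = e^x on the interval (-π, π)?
Compute the real Fourier coefficients first: a_6 = (-1 + e^(2·π))·e^(-π)/(37·π), b_6 = (6 - 6·e^(2·π))·e^(-π)/(37·π).
Then c_6 = (a_6 − i·b_6)/2 = -e^(-π)/(74·π) + e^(π)/(74·π) - 3·i·e^(-π)/(37·π) + 3·i·e^(π)/(37·π).

Final answer: -e^(-π)/(74·π) + e^(π)/(74·π) - 3·i·e^(-π)/(37·π) + 3·i·e^(π)/(37·π)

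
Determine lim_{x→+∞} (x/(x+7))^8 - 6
As x → +∞: x/(x+7) = 1/(1 + 7/x) → 1, and the 8th power of a limit-1 base also → 1; with the additive constant, 1 - 6 = -5.
Limit = -5.

Final answer: -5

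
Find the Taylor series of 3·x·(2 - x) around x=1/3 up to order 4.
5/3 + 4·(x - 1/3) - 3·(x - 1/3)^2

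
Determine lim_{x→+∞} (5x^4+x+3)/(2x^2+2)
This is an ∞/∞ indeterminate form as x → +∞.
Divide numerator and denominator by x^4 and let the lower-order terms vanish; the numerator's degree 4 exceeds the denominator's degree 2, so the quotient diverges.
Limit = ∞.

Final answer: ∞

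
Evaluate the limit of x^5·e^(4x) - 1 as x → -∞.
The product is a 0·∞ indeterminate form at x → -∞.
Rewrite the product as x^5 / e^(-4x) (an ∞/∞ form) and apply L'Hôpital, or use the standard hierarchy e^(4|x|) ≫ |x^5| as x → -∞.
The indeterminate product → 0, so the limit = -1.

Final answer: -1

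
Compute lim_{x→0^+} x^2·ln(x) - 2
The product is a 0·∞ indeterminate form at x → 0⁺.
Rewrite the product as ln(x) / x^(-2) and apply L'Hôpital, or use the standard hierarchy x^(-2) ≫ |ln x| as x → 0⁺.
The indeterminate product → 0, so the limit = -2.

Final answer: -2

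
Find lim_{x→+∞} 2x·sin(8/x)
As x → +∞: let u = 8/x → 0⁺; then 2·x·sin(8/x) = 2·8·sin(u)/u → 2·8·1 = 16.
Limit = 16.

Final answer: 16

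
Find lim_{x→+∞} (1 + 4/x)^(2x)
As x → +∞: write (1 + 4/x)^(2x) = ((1 + 4/x)^x)^2 → (e^4)^2 = e^8.
Limit = e^(8).

Final answer: e^(8)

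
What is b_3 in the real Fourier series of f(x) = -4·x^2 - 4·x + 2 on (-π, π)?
b_3 = (1/π) ∫_{-π}^{π} f(x)·sin(3x) dx.
Evaluate the integral (use parity and integration by parts as needed): b_3 = -8/3.

Final answer: -8/3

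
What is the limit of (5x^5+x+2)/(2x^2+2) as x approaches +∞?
This is an ∞/∞ indeterminate form as x → +∞.
Divide numerator and denominator by x^5 and let the lower-order terms vanish; the numerator's degree 5 exceeds the denominator's degree 2, so the quotient diverges.
Limit = ∞.

Final answer: ∞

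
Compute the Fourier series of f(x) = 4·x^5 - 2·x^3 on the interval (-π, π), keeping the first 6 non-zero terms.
(-164·π^2 + 8·π^4 + 984)·sin(x) + (-4·π^4 - 33 + 22·π^2)·sin(2·x) + (-196·π^2/27 + 392/81 + 8·π^4/3)·sin(3·x) + (-2·π^4 - 21/16 + 7·π^2/2)·sin(4·x) + (-52·π^2/25 + 312/625 + 8·π^4/5)·sin(5·x) + (-4·π^4/3 - 19/81 + 38·π^2/27)·sin(6·x)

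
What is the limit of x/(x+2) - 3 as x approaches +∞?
Evaluate the dominant behaviour as x → +∞; each term tends to a finite value or vanishes.
Limit = -2.

Final answer: -2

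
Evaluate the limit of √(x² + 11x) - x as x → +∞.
As x → +∞: multiply by the conjugate to get (11x)/(√(x²+11x)+x); the denominator ~ 2x, so the limit is 11/2.
Limit = 11/2.

Final answer: 11/2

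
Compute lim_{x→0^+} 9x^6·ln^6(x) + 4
The product is a 0·∞ indeterminate form at x → 0⁺.
Rewrite the product as 9·ln^6(x) / x^(-6) and apply L'Hôpital, or use the standard hierarchy x^(-6) ≫ |ln x|^6 as x → 0⁺.
The indeterminate product → 0, so the limit = 4.

Final answer: 4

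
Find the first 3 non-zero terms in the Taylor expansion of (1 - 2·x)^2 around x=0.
4·x^2 - 4·x + 1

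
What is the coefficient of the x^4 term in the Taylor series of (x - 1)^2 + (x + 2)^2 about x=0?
Expand to order 4: (x - 1)^2 + (x + 2)^2 = 2·x^2 + 2·x + 5 + O(x^5).
The coefficient of x^4 is 0.

Final answer: 0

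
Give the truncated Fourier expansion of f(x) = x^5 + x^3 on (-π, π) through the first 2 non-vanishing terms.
(-38·π^2 + 2·π^4 + 228)·sin(x) + (-π^4 - 6 + 4·π^2)·sin(2·x)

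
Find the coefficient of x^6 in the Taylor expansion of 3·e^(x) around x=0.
Expand to order 6: 3·e^(x) = x^6/240 + x^5/40 + x^4/8 + x^3/2 + 3·x^2/2 + 3·x + 3 + O(x^7).
The coefficient of x^6 is 1/240.

Final answer: 1/240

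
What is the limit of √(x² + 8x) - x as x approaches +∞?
This is an ∞ − ∞ indeterminate form.
Multiply and divide by the conjugate √(x²+8x) + x; the x² terms cancel, leaving (8x)/(√(x²+8x)+x) → 8/2 = 4.
Limit = 4.

Final answer: 4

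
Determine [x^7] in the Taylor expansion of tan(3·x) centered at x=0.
Expand to order 7: tan(3·x) = 4131·x^7/35 + 162·x^5/5 + 9·x^3 + 3·x + O(x^8).
The coefficient of x^7 is 4131/35.

Final answer: 4131/35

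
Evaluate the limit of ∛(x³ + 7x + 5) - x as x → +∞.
This is an ∞ − ∞ indeterminate form.
Multiply by (A² + AB + B²)/(A² + AB + B²) where A = ∛(x³+7x + 5), B = x to use A³ − B³ = (A−B)(A²+AB+B²); the x³ terms cancel, leaving (7x + 5)/(A²+AB+B²) with denominator ~ 3x², so the limit is 0.
Limit = 0.

Final answer: 0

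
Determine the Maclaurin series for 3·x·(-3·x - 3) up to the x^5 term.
-9·x^2 - 9·x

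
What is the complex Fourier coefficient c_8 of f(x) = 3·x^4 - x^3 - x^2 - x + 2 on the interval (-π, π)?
Compute the real Fourier coefficients first: a_8 = -25/256 + 3·π^2/8, b_8 = 29/128 + π^2/4.
Then c_8 = (a_8 − i·b_8)/2 = -25/512 + 3·π^2/16 - i·π^2/8 - 29·i/256.

Final answer: -25/512 + 3·π^2/16 - i·π^2/8 - 29·i/256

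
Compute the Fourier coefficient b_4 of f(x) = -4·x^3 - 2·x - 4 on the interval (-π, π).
b_4 = (1/π) ∫_{-π}^{π} f(x)·sin(4x) dx.
Evaluate the integral (use parity and integration by parts as needed): b_4 = 1/4 + 2·π^2.

Final answer: 1/4 + 2·π^2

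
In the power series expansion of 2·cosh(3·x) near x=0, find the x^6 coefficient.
Expand to order 6: 2·cosh(3·x) = 81·x^6/40 + 27·x^4/4 + 9·x^2 + 2 + O(x^7).
The coefficient of x^6 is 81/40.

Final answer: 81/40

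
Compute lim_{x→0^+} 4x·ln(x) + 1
The product is a 0·∞ indeterminate form at x → 0⁺.
Rewrite the product as 4·ln(x) / x^(-1) and apply L'Hôpital, or use the standard hierarchy x^(-1) ≫ |ln x| as x → 0⁺.
The indeterminate product → 0, so the limit = 1.

Final answer: 1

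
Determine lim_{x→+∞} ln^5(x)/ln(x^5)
This is an ∞/∞ indeterminate form as x → +∞.
Write ln(x^5) = 5·ln(x), reducing the quotient to ln^4(x)/5 → ∞.
Limit = ∞.

Final answer: ∞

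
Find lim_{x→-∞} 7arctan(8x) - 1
Evaluate the dominant behaviour as x → -∞; each term tends to a finite value or vanishes.
Limit = -7·π/2 - 1.

Final answer: -7·π/2 - 1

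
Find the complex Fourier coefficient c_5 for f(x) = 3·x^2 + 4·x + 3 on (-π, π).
Compute the real Fourier coefficients first: a_5 = -12/25, b_5 = 8/5.
Then c_5 = (a_5 − i·b_5)/2 = -6/25 - 4·i/5.

Final answer: -6/25 - 4·i/5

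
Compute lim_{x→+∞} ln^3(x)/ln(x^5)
This is an ∞/∞ indeterminate form as x → +∞.
Write ln(x^5) = 5·ln(x), reducing the quotient to ln^2(x)/5 → ∞.
Limit = ∞.

Final answer: ∞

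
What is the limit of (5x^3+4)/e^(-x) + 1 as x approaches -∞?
The quotient is an ∞/∞ indeterminate form as x → -∞.
Compare growth rates of the dominant terms (exponentials ≫ polynomials ≫ logarithms), or apply L'Hôpital's rule; the quotient → 0.
Adding the constant: 0 + 1 = 1. Limit = 1.

Final answer: 1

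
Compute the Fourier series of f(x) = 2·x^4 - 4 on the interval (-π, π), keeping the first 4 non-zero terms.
(96 - 16·π^2)·cos(x) + (-6 + 4·π^2)·cos(2·x) + (32/27 - 16·π^2/9)·cos(3·x) - 4 + 2·π^4/5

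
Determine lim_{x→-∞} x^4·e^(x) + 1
The product is a 0·∞ indeterminate form at x → -∞.
Rewrite the product as x^4 / e^(-x) (an ∞/∞ form) and apply L'Hôpital, or use the standard hierarchy e^(|x|) ≫ |x^4| as x → -∞.
The indeterminate product → 0, so the limit = 1.

Final answer: 1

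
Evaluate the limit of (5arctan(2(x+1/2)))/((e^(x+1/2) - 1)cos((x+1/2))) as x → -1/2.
Both numerator and denominator → 0 as x → -1/2; this is a 0/0 indeterminate form.
Expand each to leading order near x = -1/2: numerator ~ 10·(x + 1/2), denominator ~ (x + 1/2).
The limit of the ratio is 10.

Final answer: 10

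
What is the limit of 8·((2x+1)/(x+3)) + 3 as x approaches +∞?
Evaluate the dominant behaviour as x → +∞; each term tends to a finite value or vanishes.
Limit = 19.

Final answer: 19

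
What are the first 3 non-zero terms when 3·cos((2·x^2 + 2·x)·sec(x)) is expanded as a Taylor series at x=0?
-12·x^3 - 6·x^2 + 3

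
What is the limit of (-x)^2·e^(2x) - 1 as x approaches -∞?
The product is a 0·∞ indeterminate form at x → -∞.
Rewrite the product as (-x)^2 / e^(-2x) (an ∞/∞ form) and apply L'Hôpital, or use the standard hierarchy e^(2|x|) ≫ |(-x)^2| as x → -∞.
The indeterminate product → 0, so the limit = -1.

Final answer: -1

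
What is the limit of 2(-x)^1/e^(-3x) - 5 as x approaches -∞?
The quotient is an ∞/∞ indeterminate form as x → -∞.
Compare growth rates of the dominant terms (exponentials ≫ polynomials ≫ logarithms), or apply L'Hôpital's rule; the quotient → 0.
Adding the constant: 0 - 5 = -5. Limit = -5.

Final answer: -5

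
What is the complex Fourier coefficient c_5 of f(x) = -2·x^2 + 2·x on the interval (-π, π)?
Compute the real Fourier coefficients first: a_5 = 8/25, b_5 = 4/5.
Then c_5 = (a_5 − i·b_5)/2 = 4/25 - 2·i/5.

Final answer: 4/25 - 2·i/5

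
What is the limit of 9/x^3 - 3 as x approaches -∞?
Evaluate the dominant behaviour as x → -∞; each term tends to a finite value or vanishes.
Limit = -3.

Final answer: -3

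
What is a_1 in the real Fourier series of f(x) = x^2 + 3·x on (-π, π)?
a_1 = (1/π) ∫_{-π}^{π} f(x)·cos(1x) dx.
Evaluate the integral (use parity and integration by parts as needed): a_1 = -4.

Final answer: -4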